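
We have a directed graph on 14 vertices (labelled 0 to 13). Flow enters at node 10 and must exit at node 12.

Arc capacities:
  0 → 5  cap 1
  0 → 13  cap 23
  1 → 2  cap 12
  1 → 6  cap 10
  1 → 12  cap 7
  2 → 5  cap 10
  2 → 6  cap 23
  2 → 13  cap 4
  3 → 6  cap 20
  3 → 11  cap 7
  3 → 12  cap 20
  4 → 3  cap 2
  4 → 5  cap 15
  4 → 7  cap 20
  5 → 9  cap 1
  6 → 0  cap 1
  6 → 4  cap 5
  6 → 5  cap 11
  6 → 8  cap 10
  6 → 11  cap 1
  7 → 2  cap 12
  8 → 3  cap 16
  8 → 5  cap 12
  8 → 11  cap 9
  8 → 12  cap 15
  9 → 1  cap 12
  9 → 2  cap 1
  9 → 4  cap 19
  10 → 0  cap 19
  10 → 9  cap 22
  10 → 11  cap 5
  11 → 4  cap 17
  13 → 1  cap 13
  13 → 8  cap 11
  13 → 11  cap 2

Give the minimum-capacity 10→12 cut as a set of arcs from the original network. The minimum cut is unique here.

Min-cut arcs: {(1,12), (4,3), (6,8), (13,8)} (total capacity 30)

augment #1: 10→9→1→12 push 7
augment #2: 10→0→13→8→12 push 11
augment #3: 10→9→4→3→12 push 2
augment #4: 10→9→1→6→8→12 push 4
augment #5: 10→9→1→6→8→3→12 push 1
augment #6: 10→9→2→6→8→3→12 push 1
augment #7: 10→0→13→1→6→8→3→12 push 4
max flow = 30; residual-reachable set from 10 gives S-side
cut edges (S→T): {(1,12), (4,3), (6,8), (13,8)} total cap 30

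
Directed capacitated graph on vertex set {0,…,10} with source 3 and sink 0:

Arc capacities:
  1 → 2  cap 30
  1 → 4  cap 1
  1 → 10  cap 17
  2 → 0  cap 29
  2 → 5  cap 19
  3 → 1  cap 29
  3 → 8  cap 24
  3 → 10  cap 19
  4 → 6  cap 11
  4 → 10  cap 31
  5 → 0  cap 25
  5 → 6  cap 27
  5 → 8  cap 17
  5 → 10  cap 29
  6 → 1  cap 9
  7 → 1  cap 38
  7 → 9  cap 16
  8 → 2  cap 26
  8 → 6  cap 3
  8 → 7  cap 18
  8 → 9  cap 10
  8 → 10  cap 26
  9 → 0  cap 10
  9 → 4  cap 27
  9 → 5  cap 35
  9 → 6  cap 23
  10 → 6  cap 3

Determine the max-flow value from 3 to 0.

augment #1: 3→1→2→0 bottleneck 29, total now 29
augment #2: 3→8→9→0 bottleneck 10, total now 39
augment #3: 3→8→2→5→0 bottleneck 14, total now 53
augment #4: 3→10→6→1→2→5→0 bottleneck 1, total now 54

Maximum flow value: 54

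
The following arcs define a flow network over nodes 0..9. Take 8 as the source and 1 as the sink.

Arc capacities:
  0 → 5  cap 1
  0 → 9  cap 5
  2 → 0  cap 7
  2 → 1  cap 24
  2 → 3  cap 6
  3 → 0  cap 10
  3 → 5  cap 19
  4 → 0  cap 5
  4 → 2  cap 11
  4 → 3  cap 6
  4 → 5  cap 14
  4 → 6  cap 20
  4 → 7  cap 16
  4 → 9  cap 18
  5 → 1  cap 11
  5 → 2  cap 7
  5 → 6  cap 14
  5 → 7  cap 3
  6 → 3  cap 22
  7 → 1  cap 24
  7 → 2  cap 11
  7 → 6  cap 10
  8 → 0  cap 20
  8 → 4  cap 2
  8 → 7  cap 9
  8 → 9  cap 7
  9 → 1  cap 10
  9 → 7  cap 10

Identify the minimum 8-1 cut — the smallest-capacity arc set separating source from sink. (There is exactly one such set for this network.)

Min-cut arcs: {(0,5), (0,9), (8,4), (8,7), (8,9)} (total capacity 24)

augment #1: 8→7→1 push 9
augment #2: 8→9→1 push 7
augment #3: 8→0→5→1 push 1
augment #4: 8→0→9→1 push 3
augment #5: 8→4→2→1 push 2
augment #6: 8→0→9→7→1 push 2
max flow = 24; residual-reachable set from 8 gives S-side
cut edges (S→T): {(0,5), (0,9), (8,4), (8,7), (8,9)} total cap 24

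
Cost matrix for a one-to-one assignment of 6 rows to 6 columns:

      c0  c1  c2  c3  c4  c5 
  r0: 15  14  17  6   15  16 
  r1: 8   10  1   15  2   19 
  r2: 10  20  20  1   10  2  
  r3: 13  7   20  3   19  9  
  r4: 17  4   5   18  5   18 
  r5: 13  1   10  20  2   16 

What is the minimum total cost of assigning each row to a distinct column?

one of 2 optimal assignments: row0→col0 (cost 15), row1→col2 (cost 1), row2→col5 (cost 2), row3→col3 (cost 3), row4→col1 (cost 4), row5→col4 (cost 2)
total = 15 + 1 + 2 + 3 + 4 + 2 = 27

Minimum assignment cost: 27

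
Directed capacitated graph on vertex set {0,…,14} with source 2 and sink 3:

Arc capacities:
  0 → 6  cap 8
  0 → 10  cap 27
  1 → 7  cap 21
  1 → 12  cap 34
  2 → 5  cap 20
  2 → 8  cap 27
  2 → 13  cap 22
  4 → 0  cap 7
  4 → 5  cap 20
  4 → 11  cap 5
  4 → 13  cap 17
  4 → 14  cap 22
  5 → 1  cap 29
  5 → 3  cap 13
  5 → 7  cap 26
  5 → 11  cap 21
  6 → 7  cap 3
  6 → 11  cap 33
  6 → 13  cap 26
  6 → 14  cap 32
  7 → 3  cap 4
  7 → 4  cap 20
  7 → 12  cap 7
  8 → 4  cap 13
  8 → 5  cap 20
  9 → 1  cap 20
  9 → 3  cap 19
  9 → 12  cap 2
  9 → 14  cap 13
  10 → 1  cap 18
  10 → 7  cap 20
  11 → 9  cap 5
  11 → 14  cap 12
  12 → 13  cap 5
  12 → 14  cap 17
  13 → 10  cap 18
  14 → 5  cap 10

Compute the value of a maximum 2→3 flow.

Maximum flow value: 22

augment #1: 2→5→3 bottleneck 13, total now 13
augment #2: 2→5→7→3 bottleneck 4, total now 17
augment #3: 2→5→11→9→3 bottleneck 3, total now 20
augment #4: 2→8→4→11→9→3 bottleneck 2, total now 22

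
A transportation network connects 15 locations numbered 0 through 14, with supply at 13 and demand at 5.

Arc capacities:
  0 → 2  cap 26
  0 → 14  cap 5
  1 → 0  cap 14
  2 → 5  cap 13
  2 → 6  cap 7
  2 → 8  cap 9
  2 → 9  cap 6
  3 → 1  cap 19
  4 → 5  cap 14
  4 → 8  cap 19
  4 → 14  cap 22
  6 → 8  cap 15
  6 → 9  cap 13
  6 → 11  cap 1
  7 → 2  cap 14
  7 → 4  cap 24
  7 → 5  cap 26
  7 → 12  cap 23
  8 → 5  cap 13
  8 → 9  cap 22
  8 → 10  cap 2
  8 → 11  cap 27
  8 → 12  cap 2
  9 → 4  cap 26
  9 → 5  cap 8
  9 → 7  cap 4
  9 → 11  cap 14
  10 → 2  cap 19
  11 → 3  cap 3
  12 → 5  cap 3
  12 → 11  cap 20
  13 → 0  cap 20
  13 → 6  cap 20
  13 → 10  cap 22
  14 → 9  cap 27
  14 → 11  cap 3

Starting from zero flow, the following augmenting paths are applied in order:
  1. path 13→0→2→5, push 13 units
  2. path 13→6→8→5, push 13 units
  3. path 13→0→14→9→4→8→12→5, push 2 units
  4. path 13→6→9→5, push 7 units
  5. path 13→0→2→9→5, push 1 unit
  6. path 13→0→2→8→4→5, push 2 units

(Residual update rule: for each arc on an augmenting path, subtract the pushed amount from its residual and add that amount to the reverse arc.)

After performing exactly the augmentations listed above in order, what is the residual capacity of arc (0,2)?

Residual capacity of (0,2): 10

after path 1 (13→0→2→5, push 13): res(0,2)=13
after path 2 (13→6→8→5, push 13): res(0,2)=13
after path 3 (13→0→14→9→4→8→12→5, push 2): res(0,2)=13
after path 4 (13→6→9→5, push 7): res(0,2)=13
after path 5 (13→0→2→9→5, push 1): res(0,2)=12
after path 6 (13→0→2→8→4→5, push 2): res(0,2)=10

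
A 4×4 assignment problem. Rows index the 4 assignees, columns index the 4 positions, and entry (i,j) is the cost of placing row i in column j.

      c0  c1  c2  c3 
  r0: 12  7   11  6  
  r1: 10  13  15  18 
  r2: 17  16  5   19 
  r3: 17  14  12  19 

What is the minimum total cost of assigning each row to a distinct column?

Minimum assignment cost: 35

optimal assignment: row0→col3 (cost 6), row1→col0 (cost 10), row2→col2 (cost 5), row3→col1 (cost 14)
total = 6 + 10 + 5 + 14 = 35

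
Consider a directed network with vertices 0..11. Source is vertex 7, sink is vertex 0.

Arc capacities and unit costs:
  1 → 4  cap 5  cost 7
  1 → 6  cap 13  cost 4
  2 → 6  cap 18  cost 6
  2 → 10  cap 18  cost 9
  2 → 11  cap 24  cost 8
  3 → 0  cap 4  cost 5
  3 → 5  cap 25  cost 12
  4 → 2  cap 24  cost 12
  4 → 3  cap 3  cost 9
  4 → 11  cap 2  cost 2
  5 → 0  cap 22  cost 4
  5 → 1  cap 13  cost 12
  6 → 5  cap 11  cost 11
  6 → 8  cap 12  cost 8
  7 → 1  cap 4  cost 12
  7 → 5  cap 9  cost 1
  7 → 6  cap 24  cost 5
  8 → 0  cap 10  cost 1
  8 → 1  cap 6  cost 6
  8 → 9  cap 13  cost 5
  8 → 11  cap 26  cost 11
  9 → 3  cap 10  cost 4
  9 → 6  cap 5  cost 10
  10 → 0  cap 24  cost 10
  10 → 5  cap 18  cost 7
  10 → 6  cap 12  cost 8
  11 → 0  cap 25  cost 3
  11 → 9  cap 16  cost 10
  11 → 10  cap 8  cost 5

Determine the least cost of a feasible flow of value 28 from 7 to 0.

Minimum cost for 28 units: 365

shortest-cost path #1: 7→5→0 push 9 @ unit cost 5 (adds 45)
shortest-cost path #2: 7→6→8→0 push 10 @ unit cost 14 (adds 140)
shortest-cost path #3: 7→6→5→0 push 9 @ unit cost 20 (adds 180)
total cost = 365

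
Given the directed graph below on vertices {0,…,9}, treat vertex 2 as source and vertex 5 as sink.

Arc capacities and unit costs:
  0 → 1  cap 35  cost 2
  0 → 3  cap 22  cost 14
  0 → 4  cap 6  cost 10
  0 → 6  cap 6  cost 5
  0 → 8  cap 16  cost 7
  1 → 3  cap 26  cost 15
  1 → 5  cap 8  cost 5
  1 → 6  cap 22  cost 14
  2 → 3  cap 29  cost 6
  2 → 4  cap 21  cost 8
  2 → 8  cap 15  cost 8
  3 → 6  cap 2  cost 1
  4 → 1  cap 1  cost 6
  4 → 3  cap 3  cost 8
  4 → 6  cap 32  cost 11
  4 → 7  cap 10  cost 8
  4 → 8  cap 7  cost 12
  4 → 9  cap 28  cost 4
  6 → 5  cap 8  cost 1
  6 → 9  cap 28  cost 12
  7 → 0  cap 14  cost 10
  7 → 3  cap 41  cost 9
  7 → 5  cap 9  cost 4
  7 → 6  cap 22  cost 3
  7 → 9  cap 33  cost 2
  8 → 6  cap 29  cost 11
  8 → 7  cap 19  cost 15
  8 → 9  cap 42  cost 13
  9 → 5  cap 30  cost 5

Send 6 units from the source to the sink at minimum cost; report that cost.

shortest-cost path #1: 2→3→6→5 push 2 @ unit cost 8 (adds 16)
shortest-cost path #2: 2→4→9→5 push 4 @ unit cost 17 (adds 68)
total cost = 84

Minimum cost for 6 units: 84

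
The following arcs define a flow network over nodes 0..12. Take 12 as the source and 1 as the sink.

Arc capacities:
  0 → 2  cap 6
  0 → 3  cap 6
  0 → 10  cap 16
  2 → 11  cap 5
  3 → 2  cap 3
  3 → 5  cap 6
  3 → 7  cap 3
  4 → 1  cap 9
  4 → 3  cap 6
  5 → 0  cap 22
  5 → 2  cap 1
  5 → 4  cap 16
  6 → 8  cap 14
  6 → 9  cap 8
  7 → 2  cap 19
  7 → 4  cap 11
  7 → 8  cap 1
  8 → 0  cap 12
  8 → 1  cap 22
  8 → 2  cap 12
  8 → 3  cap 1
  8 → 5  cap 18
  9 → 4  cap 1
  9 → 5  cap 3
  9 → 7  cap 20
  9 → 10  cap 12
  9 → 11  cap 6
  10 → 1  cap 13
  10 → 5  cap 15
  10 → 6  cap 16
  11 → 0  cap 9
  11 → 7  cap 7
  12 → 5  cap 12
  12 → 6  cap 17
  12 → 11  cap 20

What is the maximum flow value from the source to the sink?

augment #1: 12→5→4→1 bottleneck 9, total now 9
augment #2: 12→6→8→1 bottleneck 14, total now 23
augment #3: 12→5→0→10→1 bottleneck 3, total now 26
augment #4: 12→6→9→10→1 bottleneck 3, total now 29
augment #5: 12→11→0→10→1 bottleneck 7, total now 36
augment #6: 12→11→7→8→1 bottleneck 1, total now 37

Maximum flow value: 37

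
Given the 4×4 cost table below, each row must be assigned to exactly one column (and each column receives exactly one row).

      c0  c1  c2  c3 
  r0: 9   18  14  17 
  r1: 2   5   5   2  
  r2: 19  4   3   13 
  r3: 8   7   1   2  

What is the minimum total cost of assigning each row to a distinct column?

Minimum assignment cost: 16

optimal assignment: row0→col0 (cost 9), row1→col3 (cost 2), row2→col1 (cost 4), row3→col2 (cost 1)
total = 9 + 2 + 4 + 1 = 16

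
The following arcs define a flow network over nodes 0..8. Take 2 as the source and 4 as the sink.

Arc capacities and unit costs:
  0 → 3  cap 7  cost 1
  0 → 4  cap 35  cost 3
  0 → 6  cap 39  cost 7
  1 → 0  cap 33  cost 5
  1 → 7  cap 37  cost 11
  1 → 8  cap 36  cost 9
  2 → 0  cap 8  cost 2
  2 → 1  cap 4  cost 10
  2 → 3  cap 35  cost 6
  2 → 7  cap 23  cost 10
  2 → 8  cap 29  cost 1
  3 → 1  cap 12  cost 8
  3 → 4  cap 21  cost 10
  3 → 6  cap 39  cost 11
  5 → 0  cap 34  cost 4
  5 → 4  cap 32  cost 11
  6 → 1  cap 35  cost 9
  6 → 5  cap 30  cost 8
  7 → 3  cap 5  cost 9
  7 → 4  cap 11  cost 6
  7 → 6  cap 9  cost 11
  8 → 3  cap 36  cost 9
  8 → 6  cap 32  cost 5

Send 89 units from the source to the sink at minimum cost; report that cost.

Minimum cost for 89 units: 1727

shortest-cost path #1: 2→0→4 push 8 @ unit cost 5 (adds 40)
shortest-cost path #2: 2→3→4 push 21 @ unit cost 16 (adds 336)
shortest-cost path #3: 2→7→4 push 11 @ unit cost 16 (adds 176)
shortest-cost path #4: 2→1→0→4 push 4 @ unit cost 18 (adds 72)
shortest-cost path #5: 2→8→6→5→0→4 push 23 @ unit cost 21 (adds 483)
shortest-cost path #6: 2→8→6→5→4 push 6 @ unit cost 25 (adds 150)
shortest-cost path #7: 2→3→1→0→5→4 push 12 @ unit cost 26 (adds 312)
shortest-cost path #8: 2→3→6→5→4 push 1 @ unit cost 36 (adds 36)
shortest-cost path #9: 2→3→6→1→0→5→4 push 1 @ unit cost 38 (adds 38)
shortest-cost path #10: 2→7→6→1→0→5→4 push 2 @ unit cost 42 (adds 84)
total cost = 1727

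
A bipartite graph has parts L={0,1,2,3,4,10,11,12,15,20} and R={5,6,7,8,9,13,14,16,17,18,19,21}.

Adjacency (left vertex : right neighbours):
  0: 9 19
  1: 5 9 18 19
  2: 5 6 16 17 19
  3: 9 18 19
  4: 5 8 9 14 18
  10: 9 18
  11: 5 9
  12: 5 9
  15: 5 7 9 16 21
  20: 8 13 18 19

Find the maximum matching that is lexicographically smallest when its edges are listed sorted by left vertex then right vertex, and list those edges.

Lex-smallest maximum matching: {(0,9), (1,5), (2,6), (3,19), (4,8), (10,18), (15,7), (20,13)}

|M| = 8 (so the lex-smallest maximum matching has 8 edges)
process left vertices in ascending order; for each, take the smallest-labelled available neighbour that still permits 8 edges overall, or leave it unmatched if none does
lex-smallest matching: {0-9, 1-5, 2-6, 3-19, 4-8, 10-18, 15-7, 20-13}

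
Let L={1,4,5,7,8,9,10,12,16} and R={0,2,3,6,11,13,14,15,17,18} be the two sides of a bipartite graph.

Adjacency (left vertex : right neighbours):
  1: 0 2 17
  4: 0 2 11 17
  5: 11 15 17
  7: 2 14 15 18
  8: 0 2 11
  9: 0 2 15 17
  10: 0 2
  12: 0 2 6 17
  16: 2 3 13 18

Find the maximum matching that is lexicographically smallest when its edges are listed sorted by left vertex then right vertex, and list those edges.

Lex-smallest maximum matching: {(1,0), (4,2), (5,15), (7,14), (8,11), (9,17), (12,6), (16,3)}

|M| = 8 (so the lex-smallest maximum matching has 8 edges)
process left vertices in ascending order; for each, take the smallest-labelled available neighbour that still permits 8 edges overall, or leave it unmatched if none does
lex-smallest matching: {1-0, 4-2, 5-15, 7-14, 8-11, 9-17, 12-6, 16-3}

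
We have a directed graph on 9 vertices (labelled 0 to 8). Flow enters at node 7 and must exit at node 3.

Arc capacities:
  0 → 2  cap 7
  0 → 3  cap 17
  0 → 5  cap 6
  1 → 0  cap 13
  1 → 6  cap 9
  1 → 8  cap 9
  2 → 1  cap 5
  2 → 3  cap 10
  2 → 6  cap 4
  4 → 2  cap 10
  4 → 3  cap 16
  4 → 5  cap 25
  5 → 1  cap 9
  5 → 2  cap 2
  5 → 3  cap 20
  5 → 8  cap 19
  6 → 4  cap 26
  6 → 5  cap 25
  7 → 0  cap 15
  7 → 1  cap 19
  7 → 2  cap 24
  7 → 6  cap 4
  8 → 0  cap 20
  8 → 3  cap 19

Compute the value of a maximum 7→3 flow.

Maximum flow value: 57

augment #1: 7→0→3 bottleneck 15, total now 15
augment #2: 7→2→3 bottleneck 10, total now 25
augment #3: 7→1→0→3 bottleneck 2, total now 27
augment #4: 7→1→8→3 bottleneck 9, total now 36
augment #5: 7→6→4→3 bottleneck 4, total now 40
augment #6: 7→1→0→5→3 bottleneck 6, total now 46
augment #7: 7→1→6→4→3 bottleneck 2, total now 48
augment #8: 7→2→6→4→3 bottleneck 4, total now 52
augment #9: 7→2→1→6→4→3 bottleneck 5, total now 57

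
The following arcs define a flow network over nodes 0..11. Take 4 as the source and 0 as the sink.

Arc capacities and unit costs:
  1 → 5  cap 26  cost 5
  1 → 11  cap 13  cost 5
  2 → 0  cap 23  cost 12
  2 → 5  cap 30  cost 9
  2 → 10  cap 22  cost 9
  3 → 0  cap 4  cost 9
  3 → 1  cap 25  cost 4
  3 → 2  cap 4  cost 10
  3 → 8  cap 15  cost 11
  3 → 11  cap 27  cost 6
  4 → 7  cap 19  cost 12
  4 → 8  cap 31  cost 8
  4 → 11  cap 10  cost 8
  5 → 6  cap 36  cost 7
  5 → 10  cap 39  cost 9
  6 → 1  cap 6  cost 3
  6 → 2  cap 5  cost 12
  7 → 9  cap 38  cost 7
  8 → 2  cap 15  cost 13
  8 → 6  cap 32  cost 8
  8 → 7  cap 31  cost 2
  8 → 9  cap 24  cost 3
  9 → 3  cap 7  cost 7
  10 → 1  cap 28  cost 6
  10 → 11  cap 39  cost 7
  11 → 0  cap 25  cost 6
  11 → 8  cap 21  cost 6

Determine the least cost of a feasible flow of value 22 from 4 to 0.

Minimum cost for 22 units: 488

shortest-cost path #1: 4→11→0 push 10 @ unit cost 14 (adds 140)
shortest-cost path #2: 4→8→9→3→0 push 4 @ unit cost 27 (adds 108)
shortest-cost path #3: 4→8→9→3→11→0 push 3 @ unit cost 30 (adds 90)
shortest-cost path #4: 4→8→6→1→11→0 push 5 @ unit cost 30 (adds 150)
total cost = 488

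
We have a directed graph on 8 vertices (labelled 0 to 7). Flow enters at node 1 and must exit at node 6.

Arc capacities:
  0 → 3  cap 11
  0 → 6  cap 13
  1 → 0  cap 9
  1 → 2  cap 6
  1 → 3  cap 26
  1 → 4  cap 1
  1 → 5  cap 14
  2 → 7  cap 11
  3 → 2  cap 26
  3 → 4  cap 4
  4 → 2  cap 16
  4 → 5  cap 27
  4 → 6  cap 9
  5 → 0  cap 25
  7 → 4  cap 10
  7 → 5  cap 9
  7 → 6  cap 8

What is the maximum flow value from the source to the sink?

Maximum flow value: 29

augment #1: 1→0→6 bottleneck 9, total now 9
augment #2: 1→4→6 bottleneck 1, total now 10
augment #3: 1→2→7→6 bottleneck 6, total now 16
augment #4: 1→3→4→6 bottleneck 4, total now 20
augment #5: 1→5→0→6 bottleneck 4, total now 24
augment #6: 1→3→2→7→6 bottleneck 2, total now 26
augment #7: 1→3→2→7→4→6 bottleneck 3, total now 29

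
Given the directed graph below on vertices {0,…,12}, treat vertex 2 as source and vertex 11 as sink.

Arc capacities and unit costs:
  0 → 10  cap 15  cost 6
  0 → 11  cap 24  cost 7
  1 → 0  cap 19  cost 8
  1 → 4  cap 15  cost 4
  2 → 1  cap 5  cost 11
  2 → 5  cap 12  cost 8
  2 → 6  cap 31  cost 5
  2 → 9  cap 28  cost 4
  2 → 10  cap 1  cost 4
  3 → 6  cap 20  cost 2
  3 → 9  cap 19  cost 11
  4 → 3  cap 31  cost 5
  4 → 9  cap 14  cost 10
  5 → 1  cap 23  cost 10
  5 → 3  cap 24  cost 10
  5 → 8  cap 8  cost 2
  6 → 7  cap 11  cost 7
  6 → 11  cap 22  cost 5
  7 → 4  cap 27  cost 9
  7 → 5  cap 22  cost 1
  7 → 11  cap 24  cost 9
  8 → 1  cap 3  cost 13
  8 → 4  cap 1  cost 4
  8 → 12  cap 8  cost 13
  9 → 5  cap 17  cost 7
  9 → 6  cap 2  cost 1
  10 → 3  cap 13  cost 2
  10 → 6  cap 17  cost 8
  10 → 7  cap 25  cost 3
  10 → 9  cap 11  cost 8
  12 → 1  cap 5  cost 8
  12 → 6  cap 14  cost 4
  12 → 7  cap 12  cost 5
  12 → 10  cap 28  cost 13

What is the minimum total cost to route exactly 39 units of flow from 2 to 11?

Minimum cost for 39 units: 597

shortest-cost path #1: 2→6→11 push 22 @ unit cost 10 (adds 220)
shortest-cost path #2: 2→10→7→11 push 1 @ unit cost 16 (adds 16)
shortest-cost path #3: 2→6→7→11 push 9 @ unit cost 21 (adds 189)
shortest-cost path #4: 2→9→6→7→11 push 2 @ unit cost 21 (adds 42)
shortest-cost path #5: 2→1→0→11 push 5 @ unit cost 26 (adds 130)
total cost = 597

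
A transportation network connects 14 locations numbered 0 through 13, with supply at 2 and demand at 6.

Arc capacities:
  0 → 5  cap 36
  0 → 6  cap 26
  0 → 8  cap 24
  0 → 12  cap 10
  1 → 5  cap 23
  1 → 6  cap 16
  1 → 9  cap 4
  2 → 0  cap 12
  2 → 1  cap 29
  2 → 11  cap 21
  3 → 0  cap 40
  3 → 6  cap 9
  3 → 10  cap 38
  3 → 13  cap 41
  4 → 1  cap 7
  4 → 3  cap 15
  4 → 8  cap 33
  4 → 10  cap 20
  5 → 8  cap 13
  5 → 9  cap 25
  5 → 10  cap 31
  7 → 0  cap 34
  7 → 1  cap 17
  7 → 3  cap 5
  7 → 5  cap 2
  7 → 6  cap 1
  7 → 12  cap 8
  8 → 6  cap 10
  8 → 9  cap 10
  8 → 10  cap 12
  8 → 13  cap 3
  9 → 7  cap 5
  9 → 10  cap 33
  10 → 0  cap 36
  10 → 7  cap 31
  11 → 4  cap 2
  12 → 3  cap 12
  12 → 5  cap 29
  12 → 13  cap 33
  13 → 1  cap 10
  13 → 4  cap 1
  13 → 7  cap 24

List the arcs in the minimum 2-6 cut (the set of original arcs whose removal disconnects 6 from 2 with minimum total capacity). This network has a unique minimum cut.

augment #1: 2→0→6 push 12
augment #2: 2→1→6 push 16
augment #3: 2→1→5→8→6 push 10
augment #4: 2→1→9→7→6 push 1
augment #5: 2→11→4→3→6 push 2
augment #6: 2→1→5→10→0→6 push 2
max flow = 43; residual-reachable set from 2 gives S-side
cut edges (S→T): {(2,0), (2,1), (11,4)} total cap 43

Min-cut arcs: {(2,0), (2,1), (11,4)} (total capacity 43)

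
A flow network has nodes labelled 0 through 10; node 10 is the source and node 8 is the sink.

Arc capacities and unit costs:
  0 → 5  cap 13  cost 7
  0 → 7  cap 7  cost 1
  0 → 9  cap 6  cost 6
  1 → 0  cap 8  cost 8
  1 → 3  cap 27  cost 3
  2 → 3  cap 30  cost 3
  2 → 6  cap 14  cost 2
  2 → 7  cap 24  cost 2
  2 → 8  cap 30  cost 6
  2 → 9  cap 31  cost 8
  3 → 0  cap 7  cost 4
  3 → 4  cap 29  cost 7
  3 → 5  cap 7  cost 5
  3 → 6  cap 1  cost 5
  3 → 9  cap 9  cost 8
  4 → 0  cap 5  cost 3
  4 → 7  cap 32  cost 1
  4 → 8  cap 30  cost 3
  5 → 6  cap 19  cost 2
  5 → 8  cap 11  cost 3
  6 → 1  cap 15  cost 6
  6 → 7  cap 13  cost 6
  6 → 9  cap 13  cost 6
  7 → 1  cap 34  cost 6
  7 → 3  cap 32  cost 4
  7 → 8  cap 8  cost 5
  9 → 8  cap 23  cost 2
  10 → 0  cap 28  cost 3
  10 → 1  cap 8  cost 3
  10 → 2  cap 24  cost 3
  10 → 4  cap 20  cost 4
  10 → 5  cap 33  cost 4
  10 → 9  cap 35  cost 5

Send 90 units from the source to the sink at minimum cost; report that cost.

Minimum cost for 90 units: 737

shortest-cost path #1: 10→4→8 push 20 @ unit cost 7 (adds 140)
shortest-cost path #2: 10→5→8 push 11 @ unit cost 7 (adds 77)
shortest-cost path #3: 10→9→8 push 23 @ unit cost 7 (adds 161)
shortest-cost path #4: 10→2→8 push 24 @ unit cost 9 (adds 216)
shortest-cost path #5: 10→0→7→8 push 7 @ unit cost 9 (adds 63)
shortest-cost path #6: 10→1→3→4→8 push 5 @ unit cost 16 (adds 80)
total cost = 737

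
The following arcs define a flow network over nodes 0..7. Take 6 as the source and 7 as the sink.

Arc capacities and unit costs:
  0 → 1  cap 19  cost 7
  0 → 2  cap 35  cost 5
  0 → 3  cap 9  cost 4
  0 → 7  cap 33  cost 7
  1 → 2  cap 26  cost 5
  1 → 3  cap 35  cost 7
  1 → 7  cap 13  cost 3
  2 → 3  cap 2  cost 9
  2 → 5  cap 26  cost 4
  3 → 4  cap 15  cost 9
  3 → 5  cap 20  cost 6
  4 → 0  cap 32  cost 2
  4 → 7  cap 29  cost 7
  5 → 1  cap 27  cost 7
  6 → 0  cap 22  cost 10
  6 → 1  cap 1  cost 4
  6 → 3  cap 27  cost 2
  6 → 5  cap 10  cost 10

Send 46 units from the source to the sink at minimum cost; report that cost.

Minimum cost for 46 units: 795

shortest-cost path #1: 6→1→7 push 1 @ unit cost 7 (adds 7)
shortest-cost path #2: 6→0→7 push 22 @ unit cost 17 (adds 374)
shortest-cost path #3: 6→3→4→7 push 15 @ unit cost 18 (adds 270)
shortest-cost path #4: 6→3→5→1→7 push 8 @ unit cost 18 (adds 144)
total cost = 795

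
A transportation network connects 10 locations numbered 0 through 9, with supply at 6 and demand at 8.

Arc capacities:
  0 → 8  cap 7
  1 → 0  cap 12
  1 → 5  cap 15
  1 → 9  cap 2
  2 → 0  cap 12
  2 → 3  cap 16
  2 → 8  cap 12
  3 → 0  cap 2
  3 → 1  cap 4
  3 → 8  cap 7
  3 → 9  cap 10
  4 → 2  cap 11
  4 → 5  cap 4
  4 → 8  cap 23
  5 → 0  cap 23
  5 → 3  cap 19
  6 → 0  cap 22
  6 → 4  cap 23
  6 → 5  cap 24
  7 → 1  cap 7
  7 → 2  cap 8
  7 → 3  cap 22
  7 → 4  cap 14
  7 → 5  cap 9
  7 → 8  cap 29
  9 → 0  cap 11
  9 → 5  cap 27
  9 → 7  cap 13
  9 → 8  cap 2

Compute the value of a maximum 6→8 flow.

Maximum flow value: 49

augment #1: 6→0→8 bottleneck 7, total now 7
augment #2: 6→4→8 bottleneck 23, total now 30
augment #3: 6→5→3→8 bottleneck 7, total now 37
augment #4: 6→5→3→9→8 bottleneck 2, total now 39
augment #5: 6→5→3→9→7→8 bottleneck 8, total now 47
augment #6: 6→5→3→1→9→7→8 bottleneck 2, total now 49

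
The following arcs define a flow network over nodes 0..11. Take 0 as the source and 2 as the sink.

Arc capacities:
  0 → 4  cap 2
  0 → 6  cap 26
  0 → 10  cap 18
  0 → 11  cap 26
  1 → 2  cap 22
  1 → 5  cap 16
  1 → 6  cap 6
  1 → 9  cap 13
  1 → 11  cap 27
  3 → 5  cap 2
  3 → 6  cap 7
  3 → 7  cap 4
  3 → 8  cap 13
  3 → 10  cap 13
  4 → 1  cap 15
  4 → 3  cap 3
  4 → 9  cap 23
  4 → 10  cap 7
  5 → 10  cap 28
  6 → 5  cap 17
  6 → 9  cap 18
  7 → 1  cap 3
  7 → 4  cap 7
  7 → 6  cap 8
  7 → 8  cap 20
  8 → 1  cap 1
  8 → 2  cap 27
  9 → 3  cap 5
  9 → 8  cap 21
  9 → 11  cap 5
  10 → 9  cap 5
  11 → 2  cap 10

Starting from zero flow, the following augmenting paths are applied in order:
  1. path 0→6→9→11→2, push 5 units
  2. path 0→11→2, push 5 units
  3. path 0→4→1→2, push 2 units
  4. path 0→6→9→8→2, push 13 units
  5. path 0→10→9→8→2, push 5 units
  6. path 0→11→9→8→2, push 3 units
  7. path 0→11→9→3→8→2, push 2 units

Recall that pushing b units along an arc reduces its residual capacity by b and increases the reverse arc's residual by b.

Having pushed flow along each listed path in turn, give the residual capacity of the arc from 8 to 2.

after path 1 (0→6→9→11→2, push 5): res(8,2)=27
after path 2 (0→11→2, push 5): res(8,2)=27
after path 3 (0→4→1→2, push 2): res(8,2)=27
after path 4 (0→6→9→8→2, push 13): res(8,2)=14
after path 5 (0→10→9→8→2, push 5): res(8,2)=9
after path 6 (0→11→9→8→2, push 3): res(8,2)=6
after path 7 (0→11→9→3→8→2, push 2): res(8,2)=4

Residual capacity of (8,2): 4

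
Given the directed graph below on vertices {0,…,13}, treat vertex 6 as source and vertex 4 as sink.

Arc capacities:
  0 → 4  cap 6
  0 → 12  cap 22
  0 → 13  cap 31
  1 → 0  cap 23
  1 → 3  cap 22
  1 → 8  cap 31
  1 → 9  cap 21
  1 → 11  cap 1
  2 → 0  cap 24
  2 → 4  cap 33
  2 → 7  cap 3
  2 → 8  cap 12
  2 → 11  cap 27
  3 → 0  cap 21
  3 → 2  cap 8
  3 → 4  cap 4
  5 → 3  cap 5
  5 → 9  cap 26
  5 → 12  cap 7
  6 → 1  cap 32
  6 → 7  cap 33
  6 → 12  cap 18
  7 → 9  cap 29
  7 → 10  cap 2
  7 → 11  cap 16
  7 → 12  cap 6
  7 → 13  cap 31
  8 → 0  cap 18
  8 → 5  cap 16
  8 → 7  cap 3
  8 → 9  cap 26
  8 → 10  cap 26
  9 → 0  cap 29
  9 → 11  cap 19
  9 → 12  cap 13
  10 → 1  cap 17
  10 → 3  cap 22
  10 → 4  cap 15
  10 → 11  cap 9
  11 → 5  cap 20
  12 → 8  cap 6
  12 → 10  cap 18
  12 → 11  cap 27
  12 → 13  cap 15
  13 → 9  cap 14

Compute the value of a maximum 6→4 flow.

augment #1: 6→1→0→4 bottleneck 6, total now 6
augment #2: 6→1→3→4 bottleneck 4, total now 10
augment #3: 6→7→10→4 bottleneck 2, total now 12
augment #4: 6→12→10→4 bottleneck 13, total now 25
augment #5: 6→1→3→2→4 bottleneck 8, total now 33

Maximum flow value: 33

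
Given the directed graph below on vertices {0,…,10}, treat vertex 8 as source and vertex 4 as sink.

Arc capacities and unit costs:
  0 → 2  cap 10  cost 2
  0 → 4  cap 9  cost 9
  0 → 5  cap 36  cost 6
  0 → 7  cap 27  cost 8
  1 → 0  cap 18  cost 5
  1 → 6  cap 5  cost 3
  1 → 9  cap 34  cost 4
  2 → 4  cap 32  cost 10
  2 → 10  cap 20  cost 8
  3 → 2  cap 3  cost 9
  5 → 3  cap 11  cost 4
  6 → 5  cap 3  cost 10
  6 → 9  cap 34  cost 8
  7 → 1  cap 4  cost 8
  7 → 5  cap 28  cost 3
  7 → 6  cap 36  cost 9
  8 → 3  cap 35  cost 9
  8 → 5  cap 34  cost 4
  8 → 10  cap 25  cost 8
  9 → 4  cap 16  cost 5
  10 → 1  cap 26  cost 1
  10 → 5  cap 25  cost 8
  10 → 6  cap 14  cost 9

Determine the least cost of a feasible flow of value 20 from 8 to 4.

Minimum cost for 20 units: 380

shortest-cost path #1: 8→10→1→9→4 push 16 @ unit cost 18 (adds 288)
shortest-cost path #2: 8→10→1→0→4 push 4 @ unit cost 23 (adds 92)
total cost = 380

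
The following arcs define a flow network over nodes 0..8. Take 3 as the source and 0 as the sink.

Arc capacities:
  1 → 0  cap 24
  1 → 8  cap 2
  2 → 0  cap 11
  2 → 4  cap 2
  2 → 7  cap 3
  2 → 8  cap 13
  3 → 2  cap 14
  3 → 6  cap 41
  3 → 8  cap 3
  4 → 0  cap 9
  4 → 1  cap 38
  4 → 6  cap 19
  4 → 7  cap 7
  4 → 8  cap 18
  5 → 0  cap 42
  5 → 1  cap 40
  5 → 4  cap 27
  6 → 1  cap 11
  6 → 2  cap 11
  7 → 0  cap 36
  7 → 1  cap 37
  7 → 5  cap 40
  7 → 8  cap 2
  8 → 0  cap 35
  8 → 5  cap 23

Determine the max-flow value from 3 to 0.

augment #1: 3→2→0 bottleneck 11, total now 11
augment #2: 3→8→0 bottleneck 3, total now 14
augment #3: 3→2→4→0 bottleneck 2, total now 16
augment #4: 3→2→7→0 bottleneck 1, total now 17
augment #5: 3→6→1→0 bottleneck 11, total now 28
augment #6: 3→6→2→7→0 bottleneck 2, total now 30
augment #7: 3→6→2→8→0 bottleneck 9, total now 39

Maximum flow value: 39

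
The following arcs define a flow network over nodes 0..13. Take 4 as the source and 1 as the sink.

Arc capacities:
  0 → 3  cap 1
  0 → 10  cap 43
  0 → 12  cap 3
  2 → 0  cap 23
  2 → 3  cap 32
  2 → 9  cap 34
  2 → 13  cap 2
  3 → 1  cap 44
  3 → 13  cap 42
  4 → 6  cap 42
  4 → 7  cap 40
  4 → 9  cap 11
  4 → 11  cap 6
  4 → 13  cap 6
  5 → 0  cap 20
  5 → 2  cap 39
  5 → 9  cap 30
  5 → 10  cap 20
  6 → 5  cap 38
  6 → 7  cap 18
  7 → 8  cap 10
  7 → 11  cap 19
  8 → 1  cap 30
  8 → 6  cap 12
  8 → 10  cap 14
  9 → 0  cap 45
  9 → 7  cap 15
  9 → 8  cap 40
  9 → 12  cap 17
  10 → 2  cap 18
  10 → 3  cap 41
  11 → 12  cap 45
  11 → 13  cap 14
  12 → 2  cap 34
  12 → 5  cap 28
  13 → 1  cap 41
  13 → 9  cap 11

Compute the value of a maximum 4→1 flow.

augment #1: 4→13→1 bottleneck 6, total now 6
augment #2: 4→7→8→1 bottleneck 10, total now 16
augment #3: 4→9→8→1 bottleneck 11, total now 27
augment #4: 4→11→13→1 bottleneck 6, total now 33
augment #5: 4→7→11→13→1 bottleneck 8, total now 41
augment #6: 4→6→5→0→3→1 bottleneck 1, total now 42
augment #7: 4→6→5→2→3→1 bottleneck 32, total now 74
augment #8: 4→6→5→2→13→1 bottleneck 2, total now 76
augment #9: 4→6→5→9→8→1 bottleneck 3, total now 79
augment #10: 4→7→11→12→2→9→8→1 bottleneck 6, total now 85
augment #11: 4→7→11→12→5→10→3→1 bottleneck 5, total now 90

Maximum flow value: 90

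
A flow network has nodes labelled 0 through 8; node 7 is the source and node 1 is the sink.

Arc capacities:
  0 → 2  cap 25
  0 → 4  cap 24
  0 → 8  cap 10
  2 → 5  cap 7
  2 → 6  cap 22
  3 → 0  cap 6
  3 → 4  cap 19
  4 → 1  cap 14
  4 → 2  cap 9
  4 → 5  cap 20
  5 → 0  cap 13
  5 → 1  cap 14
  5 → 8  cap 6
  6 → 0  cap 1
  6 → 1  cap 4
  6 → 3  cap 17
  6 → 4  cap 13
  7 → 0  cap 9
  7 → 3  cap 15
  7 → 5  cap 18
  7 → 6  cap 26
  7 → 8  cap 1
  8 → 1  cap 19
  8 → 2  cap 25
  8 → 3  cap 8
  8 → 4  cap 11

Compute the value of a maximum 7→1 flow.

Maximum flow value: 49

augment #1: 7→5→1 bottleneck 14, total now 14
augment #2: 7→6→1 bottleneck 4, total now 18
augment #3: 7→8→1 bottleneck 1, total now 19
augment #4: 7→0→4→1 bottleneck 9, total now 28
augment #5: 7→3→4→1 bottleneck 5, total now 33
augment #6: 7→5→8→1 bottleneck 4, total now 37
augment #7: 7→3→0→8→1 bottleneck 6, total now 43
augment #8: 7→6→0→8→1 bottleneck 1, total now 44
augment #9: 7→3→4→0→8→1 bottleneck 3, total now 47
augment #10: 7→3→4→5→8→1 bottleneck 1, total now 48
augment #11: 7→6→4→5→8→1 bottleneck 1, total now 49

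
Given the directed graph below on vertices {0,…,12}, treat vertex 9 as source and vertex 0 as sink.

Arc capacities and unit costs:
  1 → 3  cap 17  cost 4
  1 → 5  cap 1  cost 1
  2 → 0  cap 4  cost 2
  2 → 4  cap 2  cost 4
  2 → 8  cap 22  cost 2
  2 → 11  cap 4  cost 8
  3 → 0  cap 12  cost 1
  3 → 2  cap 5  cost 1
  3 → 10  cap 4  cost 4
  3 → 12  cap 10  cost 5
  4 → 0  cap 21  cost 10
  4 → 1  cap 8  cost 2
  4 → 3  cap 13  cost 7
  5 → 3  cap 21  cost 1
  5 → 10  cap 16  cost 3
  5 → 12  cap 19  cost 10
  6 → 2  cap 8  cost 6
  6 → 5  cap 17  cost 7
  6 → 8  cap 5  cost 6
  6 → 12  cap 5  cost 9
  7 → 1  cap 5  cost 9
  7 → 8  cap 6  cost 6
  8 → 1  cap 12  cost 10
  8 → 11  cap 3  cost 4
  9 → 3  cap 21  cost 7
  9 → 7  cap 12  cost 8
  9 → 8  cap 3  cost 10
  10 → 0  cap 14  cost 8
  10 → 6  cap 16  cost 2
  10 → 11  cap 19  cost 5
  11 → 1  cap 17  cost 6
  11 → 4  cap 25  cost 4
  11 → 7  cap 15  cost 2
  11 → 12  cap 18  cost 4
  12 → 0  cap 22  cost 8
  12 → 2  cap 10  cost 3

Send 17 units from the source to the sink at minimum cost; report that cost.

Minimum cost for 17 units: 155

shortest-cost path #1: 9→3→0 push 12 @ unit cost 8 (adds 96)
shortest-cost path #2: 9→3→2→0 push 4 @ unit cost 10 (adds 40)
shortest-cost path #3: 9→3→10→0 push 1 @ unit cost 19 (adds 19)
total cost = 155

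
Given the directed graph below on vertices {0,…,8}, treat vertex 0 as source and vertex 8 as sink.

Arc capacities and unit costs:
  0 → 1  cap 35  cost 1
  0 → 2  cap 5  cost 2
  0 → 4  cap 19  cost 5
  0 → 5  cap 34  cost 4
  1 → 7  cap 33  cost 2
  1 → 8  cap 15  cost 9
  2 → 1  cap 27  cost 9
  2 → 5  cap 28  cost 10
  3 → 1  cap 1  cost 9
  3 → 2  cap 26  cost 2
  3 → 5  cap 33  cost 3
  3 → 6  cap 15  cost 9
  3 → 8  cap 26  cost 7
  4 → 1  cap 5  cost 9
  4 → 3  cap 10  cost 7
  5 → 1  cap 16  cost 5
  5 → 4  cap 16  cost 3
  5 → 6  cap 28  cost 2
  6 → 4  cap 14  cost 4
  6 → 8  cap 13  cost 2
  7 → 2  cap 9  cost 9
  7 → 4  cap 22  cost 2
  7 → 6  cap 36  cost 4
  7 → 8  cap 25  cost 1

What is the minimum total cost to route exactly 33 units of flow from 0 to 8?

Minimum cost for 33 units: 164

shortest-cost path #1: 0→1→7→8 push 25 @ unit cost 4 (adds 100)
shortest-cost path #2: 0→5→6→8 push 8 @ unit cost 8 (adds 64)
total cost = 164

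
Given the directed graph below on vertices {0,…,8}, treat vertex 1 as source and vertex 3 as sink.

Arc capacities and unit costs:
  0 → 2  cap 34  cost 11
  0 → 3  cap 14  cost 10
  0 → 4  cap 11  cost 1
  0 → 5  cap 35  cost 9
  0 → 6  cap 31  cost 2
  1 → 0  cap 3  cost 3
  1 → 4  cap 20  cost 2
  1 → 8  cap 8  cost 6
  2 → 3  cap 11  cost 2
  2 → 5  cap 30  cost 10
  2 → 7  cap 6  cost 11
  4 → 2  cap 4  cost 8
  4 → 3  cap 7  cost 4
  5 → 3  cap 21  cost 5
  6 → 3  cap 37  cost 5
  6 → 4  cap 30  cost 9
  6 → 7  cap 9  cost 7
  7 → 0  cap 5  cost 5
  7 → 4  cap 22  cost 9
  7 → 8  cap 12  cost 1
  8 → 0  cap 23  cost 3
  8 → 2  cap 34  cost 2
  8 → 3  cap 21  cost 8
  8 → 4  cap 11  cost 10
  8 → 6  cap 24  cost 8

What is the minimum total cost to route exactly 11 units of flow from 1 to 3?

shortest-cost path #1: 1→4→3 push 7 @ unit cost 6 (adds 42)
shortest-cost path #2: 1→8→2→3 push 4 @ unit cost 10 (adds 40)
total cost = 82

Minimum cost for 11 units: 82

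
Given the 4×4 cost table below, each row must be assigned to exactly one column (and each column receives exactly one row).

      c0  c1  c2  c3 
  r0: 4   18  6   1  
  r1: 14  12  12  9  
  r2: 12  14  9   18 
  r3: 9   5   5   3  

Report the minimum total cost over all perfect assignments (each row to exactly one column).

Minimum assignment cost: 27

optimal assignment: row0→col0 (cost 4), row1→col3 (cost 9), row2→col2 (cost 9), row3→col1 (cost 5)
total = 4 + 9 + 9 + 5 = 27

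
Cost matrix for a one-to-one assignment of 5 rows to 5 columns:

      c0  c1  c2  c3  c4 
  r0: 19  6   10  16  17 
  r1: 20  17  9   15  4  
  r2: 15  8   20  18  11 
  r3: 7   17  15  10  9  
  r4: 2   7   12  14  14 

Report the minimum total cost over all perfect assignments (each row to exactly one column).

Minimum assignment cost: 34

optimal assignment: row0→col2 (cost 10), row1→col4 (cost 4), row2→col1 (cost 8), row3→col3 (cost 10), row4→col0 (cost 2)
total = 10 + 4 + 8 + 10 + 2 = 34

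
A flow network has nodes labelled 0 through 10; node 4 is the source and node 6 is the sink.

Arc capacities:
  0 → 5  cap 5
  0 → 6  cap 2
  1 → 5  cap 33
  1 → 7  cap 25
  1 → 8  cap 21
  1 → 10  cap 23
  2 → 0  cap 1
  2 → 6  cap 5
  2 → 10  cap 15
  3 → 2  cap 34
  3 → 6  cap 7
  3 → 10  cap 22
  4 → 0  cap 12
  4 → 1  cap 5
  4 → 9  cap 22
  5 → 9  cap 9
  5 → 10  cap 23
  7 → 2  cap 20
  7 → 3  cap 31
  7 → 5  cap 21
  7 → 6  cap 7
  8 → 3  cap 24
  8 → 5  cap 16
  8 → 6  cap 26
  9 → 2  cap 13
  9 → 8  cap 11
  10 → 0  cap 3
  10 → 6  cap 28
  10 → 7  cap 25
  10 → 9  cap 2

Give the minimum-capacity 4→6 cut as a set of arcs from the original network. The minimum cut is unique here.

augment #1: 4→0→6 push 2
augment #2: 4→1→7→6 push 5
augment #3: 4→9→2→6 push 5
augment #4: 4→9→8→6 push 11
augment #5: 4→0→5→10→6 push 5
augment #6: 4→9→2→10→6 push 6
max flow = 34; residual-reachable set from 4 gives S-side
cut edges (S→T): {(0,5), (0,6), (4,1), (4,9)} total cap 34

Min-cut arcs: {(0,5), (0,6), (4,1), (4,9)} (total capacity 34)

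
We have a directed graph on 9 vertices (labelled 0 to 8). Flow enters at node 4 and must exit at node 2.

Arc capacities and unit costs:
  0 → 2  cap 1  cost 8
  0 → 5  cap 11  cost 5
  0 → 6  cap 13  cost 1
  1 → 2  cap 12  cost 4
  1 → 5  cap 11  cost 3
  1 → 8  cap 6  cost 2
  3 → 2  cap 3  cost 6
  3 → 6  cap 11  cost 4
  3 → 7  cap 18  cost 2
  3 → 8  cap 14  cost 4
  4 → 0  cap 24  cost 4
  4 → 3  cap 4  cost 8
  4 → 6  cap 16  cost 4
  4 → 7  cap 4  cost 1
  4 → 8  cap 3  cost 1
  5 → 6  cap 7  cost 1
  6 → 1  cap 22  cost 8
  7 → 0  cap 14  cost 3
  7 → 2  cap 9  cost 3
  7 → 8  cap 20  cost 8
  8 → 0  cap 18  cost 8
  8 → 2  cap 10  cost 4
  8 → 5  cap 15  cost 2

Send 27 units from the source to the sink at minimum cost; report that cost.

Minimum cost for 27 units: 341

shortest-cost path #1: 4→7→2 push 4 @ unit cost 4 (adds 16)
shortest-cost path #2: 4→8→2 push 3 @ unit cost 5 (adds 15)
shortest-cost path #3: 4→0→2 push 1 @ unit cost 12 (adds 12)
shortest-cost path #4: 4→3→7→2 push 4 @ unit cost 13 (adds 52)
shortest-cost path #5: 4→6→1→2 push 12 @ unit cost 16 (adds 192)
shortest-cost path #6: 4→6→1→8→2 push 3 @ unit cost 18 (adds 54)
total cost = 341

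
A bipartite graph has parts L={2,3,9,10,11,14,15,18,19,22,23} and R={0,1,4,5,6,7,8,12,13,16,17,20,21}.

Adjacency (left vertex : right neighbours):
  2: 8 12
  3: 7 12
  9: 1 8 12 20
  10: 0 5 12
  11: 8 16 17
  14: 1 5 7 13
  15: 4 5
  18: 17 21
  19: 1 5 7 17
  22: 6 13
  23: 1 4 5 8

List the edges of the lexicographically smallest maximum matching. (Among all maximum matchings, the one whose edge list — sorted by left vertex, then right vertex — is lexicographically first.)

Lex-smallest maximum matching: {(2,8), (3,7), (9,1), (10,0), (11,16), (14,13), (15,4), (18,21), (19,17), (22,6), (23,5)}

|M| = 11 (so the lex-smallest maximum matching has 11 edges)
process left vertices in ascending order; for each, take the smallest-labelled available neighbour that still permits 11 edges overall, or leave it unmatched if none does
lex-smallest matching: {2-8, 3-7, 9-1, 10-0, 11-16, 14-13, 15-4, 18-21, 19-17, 22-6, 23-5}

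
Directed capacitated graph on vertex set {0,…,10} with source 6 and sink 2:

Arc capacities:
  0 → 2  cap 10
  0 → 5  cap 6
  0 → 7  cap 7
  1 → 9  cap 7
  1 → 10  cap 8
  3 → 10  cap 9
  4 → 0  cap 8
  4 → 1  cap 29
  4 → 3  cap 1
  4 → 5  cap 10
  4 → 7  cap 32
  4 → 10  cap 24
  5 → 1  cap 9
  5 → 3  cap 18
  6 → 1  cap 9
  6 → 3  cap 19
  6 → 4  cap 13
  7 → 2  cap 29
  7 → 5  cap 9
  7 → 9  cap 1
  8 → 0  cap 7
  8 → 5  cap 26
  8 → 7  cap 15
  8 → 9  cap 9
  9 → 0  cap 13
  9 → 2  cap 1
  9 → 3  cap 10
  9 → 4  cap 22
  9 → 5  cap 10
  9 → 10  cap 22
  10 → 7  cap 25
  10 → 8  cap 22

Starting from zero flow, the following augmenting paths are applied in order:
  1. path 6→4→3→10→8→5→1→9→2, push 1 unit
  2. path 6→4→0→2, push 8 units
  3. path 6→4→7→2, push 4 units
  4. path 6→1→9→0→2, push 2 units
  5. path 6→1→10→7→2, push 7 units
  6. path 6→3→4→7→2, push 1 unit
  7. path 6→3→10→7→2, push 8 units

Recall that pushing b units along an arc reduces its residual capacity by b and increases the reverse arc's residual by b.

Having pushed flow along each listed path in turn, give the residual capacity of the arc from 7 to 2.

Residual capacity of (7,2): 9

after path 1 (6→4→3→10→8→5→1→9→2, push 1): res(7,2)=29
after path 2 (6→4→0→2, push 8): res(7,2)=29
after path 3 (6→4→7→2, push 4): res(7,2)=25
after path 4 (6→1→9→0→2, push 2): res(7,2)=25
after path 5 (6→1→10→7→2, push 7): res(7,2)=18
after path 6 (6→3→4→7→2, push 1): res(7,2)=17
after path 7 (6→3→10→7→2, push 8): res(7,2)=9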